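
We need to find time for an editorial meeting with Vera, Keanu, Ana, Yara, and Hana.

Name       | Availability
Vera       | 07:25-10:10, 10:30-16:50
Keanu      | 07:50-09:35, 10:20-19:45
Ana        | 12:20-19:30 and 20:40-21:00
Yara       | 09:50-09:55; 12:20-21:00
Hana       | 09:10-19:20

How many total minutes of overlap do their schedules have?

270

Vera ∩ Keanu: 07:50-09:35, 10:30-16:50.
Vera ∩ Keanu ∩ Ana: 12:20-16:50.
Vera ∩ Keanu ∩ Ana ∩ Yara: 12:20-16:50.
Vera ∩ Keanu ∩ Ana ∩ Yara ∩ Hana: 12:20-16:50.
So the common availability across everyone is 12:20-16:50.
That's a single block of 270 minutes.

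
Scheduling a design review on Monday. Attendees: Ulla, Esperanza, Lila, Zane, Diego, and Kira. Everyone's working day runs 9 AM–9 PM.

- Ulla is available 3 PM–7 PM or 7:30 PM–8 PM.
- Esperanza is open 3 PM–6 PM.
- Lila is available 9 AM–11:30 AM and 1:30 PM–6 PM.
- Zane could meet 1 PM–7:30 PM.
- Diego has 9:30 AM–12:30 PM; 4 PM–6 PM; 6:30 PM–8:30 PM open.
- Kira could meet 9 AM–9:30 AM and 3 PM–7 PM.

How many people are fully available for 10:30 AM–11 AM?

Lila and Diego can make the full 10:30-11:00 slot — that's 2.

2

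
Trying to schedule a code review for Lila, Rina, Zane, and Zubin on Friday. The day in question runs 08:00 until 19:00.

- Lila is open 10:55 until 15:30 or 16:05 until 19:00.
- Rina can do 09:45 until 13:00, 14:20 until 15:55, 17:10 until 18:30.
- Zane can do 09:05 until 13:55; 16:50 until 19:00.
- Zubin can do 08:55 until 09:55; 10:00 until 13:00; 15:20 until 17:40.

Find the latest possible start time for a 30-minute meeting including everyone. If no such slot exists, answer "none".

Lila ∩ Rina: 10:55-13:00, 14:20-15:30, 17:10-18:30.
Lila ∩ Rina ∩ Zane: 10:55-13:00, 17:10-18:30.
Lila ∩ Rina ∩ Zane ∩ Zubin: 10:55-13:00, 17:10-17:40.
The last common window of at least 30 minutes is 17:10-17:40; a 30-minute meeting can start as late as 17:10 and still end by 17:40.

17:10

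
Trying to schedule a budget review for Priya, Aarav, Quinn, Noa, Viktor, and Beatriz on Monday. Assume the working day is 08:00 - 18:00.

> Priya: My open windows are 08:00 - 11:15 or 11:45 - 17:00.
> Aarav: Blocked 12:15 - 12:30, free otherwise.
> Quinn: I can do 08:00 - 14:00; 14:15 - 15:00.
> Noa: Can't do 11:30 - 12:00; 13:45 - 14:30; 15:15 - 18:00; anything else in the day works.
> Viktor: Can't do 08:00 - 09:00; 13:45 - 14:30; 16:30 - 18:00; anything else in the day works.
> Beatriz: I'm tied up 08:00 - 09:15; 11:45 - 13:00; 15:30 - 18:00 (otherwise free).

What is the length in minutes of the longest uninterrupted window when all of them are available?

Priya free: 08:00-11:15, 11:45-17:00.
Aarav free: 08:00-12:15, 12:30-18:00 (invert busy blocks within the working day).
Quinn free: 08:00-14:00, 14:15-15:00.
Noa free: 08:00-11:30, 12:00-13:45, 14:30-15:15 (invert busy blocks within the working day).
Viktor free: 09:00-13:45, 14:30-16:30 (invert busy blocks within the working day).
Beatriz free: 09:15-11:45, 13:00-15:30 (invert busy blocks within the working day).
Priya ∩ Aarav: 08:00-11:15, 11:45-12:15, 12:30-17:00.
Priya ∩ Aarav ∩ Quinn: 08:00-11:15, 11:45-12:15, 12:30-14:00, 14:15-15:00.
Priya ∩ Aarav ∩ Quinn ∩ Noa: 08:00-11:15, 12:00-12:15, 12:30-13:45, 14:30-15:00.
Priya ∩ Aarav ∩ Quinn ∩ Noa ∩ Viktor: 09:00-11:15, 12:00-12:15, 12:30-13:45, 14:30-15:00.
Priya ∩ Aarav ∩ Quinn ∩ Noa ∩ Viktor ∩ Beatriz: 09:15-11:15, 13:00-13:45, 14:30-15:00.
Those are the intersection windows.
The longest is 09:15-11:15 at 120 minutes.

120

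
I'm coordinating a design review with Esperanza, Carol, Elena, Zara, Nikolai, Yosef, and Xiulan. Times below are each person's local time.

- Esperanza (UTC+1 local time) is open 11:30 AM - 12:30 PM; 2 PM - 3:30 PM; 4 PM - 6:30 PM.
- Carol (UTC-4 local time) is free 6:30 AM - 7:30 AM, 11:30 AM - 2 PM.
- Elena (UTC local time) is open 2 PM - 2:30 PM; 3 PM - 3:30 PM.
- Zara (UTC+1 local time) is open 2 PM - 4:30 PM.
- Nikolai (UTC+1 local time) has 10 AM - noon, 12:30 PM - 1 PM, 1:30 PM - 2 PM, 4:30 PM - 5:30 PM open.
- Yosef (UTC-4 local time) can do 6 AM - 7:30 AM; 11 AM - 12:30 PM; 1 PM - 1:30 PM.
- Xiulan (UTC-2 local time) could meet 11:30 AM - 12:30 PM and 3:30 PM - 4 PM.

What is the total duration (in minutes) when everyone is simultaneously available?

0

Esperanza in UTC: 10:30-11:30, 13:00-14:30, 15:00-17:30 (subtract 1h to convert from UTC+1).
Carol in UTC: 10:30-11:30, 15:30-18:00 (add 4h to convert from UTC-4).
Elena in UTC: 14:00-14:30, 15:00-15:30.
Zara in UTC: 13:00-15:30 (subtract 1h to convert from UTC+1).
Nikolai in UTC: 09:00-11:00, 11:30-12:00, 12:30-13:00, 15:30-16:30 (subtract 1h to convert from UTC+1).
Yosef in UTC: 10:00-11:30, 15:00-16:30, 17:00-17:30 (add 4h to convert from UTC-4).
Xiulan in UTC: 13:30-14:30, 17:30-18:00 (add 2h to convert from UTC-2).
Esperanza ∩ Carol: 10:30-11:30, 15:30-17:30.
Esperanza ∩ Carol ∩ Elena: ∅.
Esperanza ∩ Carol ∩ Elena ∩ Zara: ∅.
Esperanza ∩ Carol ∩ Elena ∩ Zara ∩ Nikolai: ∅.
Esperanza ∩ Carol ∩ Elena ∩ Zara ∩ Nikolai ∩ Yosef: ∅.
Esperanza ∩ Carol ∩ Elena ∩ Zara ∩ Nikolai ∩ Yosef ∩ Xiulan: ∅.
There is no time when everyone is free.
There is no common window, so the total is 0 minutes.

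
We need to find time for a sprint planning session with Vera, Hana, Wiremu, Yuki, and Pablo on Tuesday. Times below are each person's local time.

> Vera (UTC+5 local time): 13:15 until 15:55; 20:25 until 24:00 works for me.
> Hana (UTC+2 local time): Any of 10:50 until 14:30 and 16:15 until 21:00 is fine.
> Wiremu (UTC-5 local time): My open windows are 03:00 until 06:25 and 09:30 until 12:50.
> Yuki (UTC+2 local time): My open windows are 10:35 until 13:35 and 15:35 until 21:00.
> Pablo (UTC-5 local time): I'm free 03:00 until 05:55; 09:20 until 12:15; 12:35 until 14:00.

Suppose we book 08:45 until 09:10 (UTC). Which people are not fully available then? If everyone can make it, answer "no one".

Hana

Vera in UTC: 08:15-10:55, 15:25-19:00 (subtract 5h to convert from UTC+5).
Hana in UTC: 08:50-12:30, 14:15-19:00 (subtract 2h to convert from UTC+2).
Wiremu in UTC: 08:00-11:25, 14:30-17:50 (add 5h to convert from UTC-5).
Yuki in UTC: 08:35-11:35, 13:35-19:00 (subtract 2h to convert from UTC+2).
Pablo in UTC: 08:00-10:55, 14:20-17:15, 17:35-19:00 (add 5h to convert from UTC-5).
Vera: free for 08:45-09:10. Hana: not fully free for 08:45-09:10. Wiremu: free for 08:45-09:10. Yuki: free for 08:45-09:10. Pablo: free for 08:45-09:10.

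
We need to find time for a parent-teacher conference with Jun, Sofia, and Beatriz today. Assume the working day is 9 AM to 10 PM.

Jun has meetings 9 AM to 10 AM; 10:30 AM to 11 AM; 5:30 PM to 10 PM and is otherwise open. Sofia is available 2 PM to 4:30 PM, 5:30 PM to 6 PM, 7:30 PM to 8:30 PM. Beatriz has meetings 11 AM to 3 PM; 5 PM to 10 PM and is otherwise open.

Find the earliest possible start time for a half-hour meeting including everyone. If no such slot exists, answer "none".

15:00

Jun free: 10:00-10:30, 11:00-17:30 (invert busy blocks within the working day).
Sofia free: 14:00-16:30, 17:30-18:00, 19:30-20:30.
Beatriz free: 09:00-11:00, 15:00-17:00 (invert busy blocks within the working day).
Jun ∩ Sofia: 14:00-16:30.
Jun ∩ Sofia ∩ Beatriz: 15:00-16:30.
Those are the intersection windows.
The first common window of at least 30 minutes is 15:00-16:30, so the earliest start is 15:00.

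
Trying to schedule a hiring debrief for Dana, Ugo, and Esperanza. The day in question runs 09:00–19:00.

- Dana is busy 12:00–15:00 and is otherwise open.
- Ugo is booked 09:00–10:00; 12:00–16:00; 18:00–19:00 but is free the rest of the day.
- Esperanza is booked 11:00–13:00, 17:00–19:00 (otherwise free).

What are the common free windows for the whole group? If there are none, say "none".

Dana free: 09:00-12:00, 15:00-19:00 (invert busy blocks within the working day).
Ugo free: 10:00-12:00, 16:00-18:00 (invert busy blocks within the working day).
Esperanza free: 09:00-11:00, 13:00-17:00 (invert busy blocks within the working day).
Dana ∩ Ugo: 10:00-12:00, 16:00-18:00.
Dana ∩ Ugo ∩ Esperanza: 10:00-11:00, 16:00-17:00.
Those are the intersection windows.

10:00-11:00, 16:00-17:00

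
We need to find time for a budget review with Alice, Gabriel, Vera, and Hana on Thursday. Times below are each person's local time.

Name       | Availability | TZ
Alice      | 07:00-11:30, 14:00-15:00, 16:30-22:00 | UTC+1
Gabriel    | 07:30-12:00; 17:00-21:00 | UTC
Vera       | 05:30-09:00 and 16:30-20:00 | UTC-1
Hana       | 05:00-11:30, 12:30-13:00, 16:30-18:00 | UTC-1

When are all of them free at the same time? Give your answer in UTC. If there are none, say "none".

Alice in UTC: 06:00-10:30, 13:00-14:00, 15:30-21:00 (subtract 1h to convert from UTC+1).
Gabriel in UTC: 07:30-12:00, 17:00-21:00.
Vera in UTC: 06:30-10:00, 17:30-21:00 (add 1h to convert from UTC-1).
Hana in UTC: 06:00-12:30, 13:30-14:00, 17:30-19:00 (add 1h to convert from UTC-1).
Alice ∩ Gabriel: 07:30-10:30, 17:00-21:00.
Alice ∩ Gabriel ∩ Vera: 07:30-10:00, 17:30-21:00.
Alice ∩ Gabriel ∩ Vera ∩ Hana: 07:30-10:00, 17:30-19:00.

07:30-10:00, 17:30-19:00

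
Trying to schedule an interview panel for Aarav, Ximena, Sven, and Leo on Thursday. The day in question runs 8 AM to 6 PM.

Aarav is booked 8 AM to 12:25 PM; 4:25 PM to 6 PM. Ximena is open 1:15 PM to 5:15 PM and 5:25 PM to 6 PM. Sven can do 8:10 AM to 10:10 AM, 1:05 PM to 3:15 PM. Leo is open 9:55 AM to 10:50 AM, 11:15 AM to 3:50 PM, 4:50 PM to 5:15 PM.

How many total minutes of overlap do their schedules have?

120

Aarav free: 12:25-16:25 (invert busy blocks within the working day).
Ximena free: 13:15-17:15, 17:25-18:00.
Sven free: 08:10-10:10, 13:05-15:15.
Leo free: 09:55-10:50, 11:15-15:50, 16:50-17:15.
Aarav ∩ Ximena: 13:15-16:25.
Aarav ∩ Ximena ∩ Sven: 13:15-15:15.
Aarav ∩ Ximena ∩ Sven ∩ Leo: 13:15-15:15.
Those are the intersection windows.
That's a single block of 120 minutes.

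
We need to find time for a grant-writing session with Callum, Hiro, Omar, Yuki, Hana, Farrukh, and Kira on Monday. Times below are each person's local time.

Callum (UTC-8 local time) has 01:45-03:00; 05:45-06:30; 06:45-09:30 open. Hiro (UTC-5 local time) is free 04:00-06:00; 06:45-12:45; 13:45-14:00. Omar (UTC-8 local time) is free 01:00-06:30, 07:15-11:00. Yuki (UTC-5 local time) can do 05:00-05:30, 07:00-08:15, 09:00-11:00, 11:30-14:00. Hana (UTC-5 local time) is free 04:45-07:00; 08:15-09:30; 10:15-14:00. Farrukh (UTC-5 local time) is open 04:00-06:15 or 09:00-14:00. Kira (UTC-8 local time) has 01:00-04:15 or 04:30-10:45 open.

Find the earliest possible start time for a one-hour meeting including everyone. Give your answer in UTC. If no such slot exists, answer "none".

16:30

Callum in UTC: 09:45-11:00, 13:45-14:30, 14:45-17:30 (add 8h to convert from UTC-8).
Hiro in UTC: 09:00-11:00, 11:45-17:45, 18:45-19:00 (add 5h to convert from UTC-5).
Omar in UTC: 09:00-14:30, 15:15-19:00 (add 8h to convert from UTC-8).
Yuki in UTC: 10:00-10:30, 12:00-13:15, 14:00-16:00, 16:30-19:00 (add 5h to convert from UTC-5).
Hana in UTC: 09:45-12:00, 13:15-14:30, 15:15-19:00 (add 5h to convert from UTC-5).
Farrukh in UTC: 09:00-11:15, 14:00-19:00 (add 5h to convert from UTC-5).
Kira in UTC: 09:00-12:15, 12:30-18:45 (add 8h to convert from UTC-8).
Callum ∩ Hiro: 09:45-11:00, 13:45-14:30, 14:45-17:30.
Callum ∩ Hiro ∩ Omar: 09:45-11:00, 13:45-14:30, 15:15-17:30.
Callum ∩ Hiro ∩ Omar ∩ Yuki: 10:00-10:30, 14:00-14:30, 15:15-16:00, 16:30-17:30.
Callum ∩ Hiro ∩ Omar ∩ Yuki ∩ Hana: 10:00-10:30, 14:00-14:30, 15:15-16:00, 16:30-17:30.
Callum ∩ Hiro ∩ Omar ∩ Yuki ∩ Hana ∩ Farrukh: 10:00-10:30, 14:00-14:30, 15:15-16:00, 16:30-17:30.
Callum ∩ Hiro ∩ Omar ∩ Yuki ∩ Hana ∩ Farrukh ∩ Kira: 10:00-10:30, 14:00-14:30, 15:15-16:00, 16:30-17:30.
Those are the intersection windows.
The first common window of at least 60 minutes is 16:30-17:30, so the earliest start is 16:30.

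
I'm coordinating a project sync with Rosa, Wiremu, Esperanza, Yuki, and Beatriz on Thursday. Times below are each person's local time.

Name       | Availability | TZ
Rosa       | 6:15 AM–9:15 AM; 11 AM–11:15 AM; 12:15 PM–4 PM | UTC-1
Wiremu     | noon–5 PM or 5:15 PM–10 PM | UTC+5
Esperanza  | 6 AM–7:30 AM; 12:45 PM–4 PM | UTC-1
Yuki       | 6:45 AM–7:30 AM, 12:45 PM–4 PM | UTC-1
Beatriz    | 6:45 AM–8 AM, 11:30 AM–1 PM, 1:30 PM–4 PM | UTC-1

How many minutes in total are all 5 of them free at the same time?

Rosa in UTC: 07:15-10:15, 12:00-12:15, 13:15-17:00 (add 1h to convert from UTC-1).
Wiremu in UTC: 07:00-12:00, 12:15-17:00 (subtract 5h to convert from UTC+5).
Esperanza in UTC: 07:00-08:30, 13:45-17:00 (add 1h to convert from UTC-1).
Yuki in UTC: 07:45-08:30, 13:45-17:00 (add 1h to convert from UTC-1).
Beatriz in UTC: 07:45-09:00, 12:30-14:00, 14:30-17:00 (add 1h to convert from UTC-1).
Rosa ∩ Wiremu: 07:15-10:15, 13:15-17:00.
Rosa ∩ Wiremu ∩ Esperanza: 07:15-08:30, 13:45-17:00.
Rosa ∩ Wiremu ∩ Esperanza ∩ Yuki: 07:45-08:30, 13:45-17:00.
Rosa ∩ Wiremu ∩ Esperanza ∩ Yuki ∩ Beatriz: 07:45-08:30, 13:45-14:00, 14:30-17:00.
So the common availability across everyone is 07:45-08:30, 13:45-14:00, 14:30-17:00.
Summing the common windows: 45 + 15 + 150 = 210 minutes.

210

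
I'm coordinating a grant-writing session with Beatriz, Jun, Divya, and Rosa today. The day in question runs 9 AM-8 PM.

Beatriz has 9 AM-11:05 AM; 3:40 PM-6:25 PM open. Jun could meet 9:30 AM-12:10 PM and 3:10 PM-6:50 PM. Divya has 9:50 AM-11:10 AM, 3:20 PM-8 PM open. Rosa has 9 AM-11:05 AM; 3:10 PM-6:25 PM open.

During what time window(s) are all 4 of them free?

09:50-11:05, 15:40-18:25

Beatriz ∩ Jun: 09:30-11:05, 15:40-18:25.
Beatriz ∩ Jun ∩ Divya: 09:50-11:05, 15:40-18:25.
Beatriz ∩ Jun ∩ Divya ∩ Rosa: 09:50-11:05, 15:40-18:25.
So the common availability across everyone is 09:50-11:05, 15:40-18:25.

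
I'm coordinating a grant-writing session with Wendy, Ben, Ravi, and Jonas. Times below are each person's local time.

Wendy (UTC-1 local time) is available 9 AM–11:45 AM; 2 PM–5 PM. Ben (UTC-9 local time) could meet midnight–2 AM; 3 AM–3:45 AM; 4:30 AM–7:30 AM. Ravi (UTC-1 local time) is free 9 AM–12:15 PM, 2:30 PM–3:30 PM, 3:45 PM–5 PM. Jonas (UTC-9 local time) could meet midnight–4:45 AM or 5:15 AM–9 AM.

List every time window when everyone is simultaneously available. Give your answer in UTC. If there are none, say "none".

10:00-11:00, 12:00-12:45, 15:30-16:30

Wendy in UTC: 10:00-12:45, 15:00-18:00 (add 1h to convert from UTC-1).
Ben in UTC: 09:00-11:00, 12:00-12:45, 13:30-16:30 (add 9h to convert from UTC-9).
Ravi in UTC: 10:00-13:15, 15:30-16:30, 16:45-18:00 (add 1h to convert from UTC-1).
Jonas in UTC: 09:00-13:45, 14:15-18:00 (add 9h to convert from UTC-9).
Wendy ∩ Ben: 10:00-11:00, 12:00-12:45, 15:00-16:30.
Wendy ∩ Ben ∩ Ravi: 10:00-11:00, 12:00-12:45, 15:30-16:30.
Wendy ∩ Ben ∩ Ravi ∩ Jonas: 10:00-11:00, 12:00-12:45, 15:30-16:30.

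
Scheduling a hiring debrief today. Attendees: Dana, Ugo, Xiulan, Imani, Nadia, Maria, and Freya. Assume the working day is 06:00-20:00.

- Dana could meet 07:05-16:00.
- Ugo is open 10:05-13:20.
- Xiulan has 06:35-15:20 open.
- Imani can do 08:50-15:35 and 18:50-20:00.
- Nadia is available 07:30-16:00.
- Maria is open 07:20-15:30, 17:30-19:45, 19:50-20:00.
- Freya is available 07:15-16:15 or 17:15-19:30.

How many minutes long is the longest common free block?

195

Dana ∩ Ugo: 10:05-13:20.
Dana ∩ Ugo ∩ Xiulan: 10:05-13:20.
Dana ∩ Ugo ∩ Xiulan ∩ Imani: 10:05-13:20.
Dana ∩ Ugo ∩ Xiulan ∩ Imani ∩ Nadia: 10:05-13:20.
Dana ∩ Ugo ∩ Xiulan ∩ Imani ∩ Nadia ∩ Maria: 10:05-13:20.
Dana ∩ Ugo ∩ Xiulan ∩ Imani ∩ Nadia ∩ Maria ∩ Freya: 10:05-13:20.
The longest is 10:05-13:20 at 195 minutes.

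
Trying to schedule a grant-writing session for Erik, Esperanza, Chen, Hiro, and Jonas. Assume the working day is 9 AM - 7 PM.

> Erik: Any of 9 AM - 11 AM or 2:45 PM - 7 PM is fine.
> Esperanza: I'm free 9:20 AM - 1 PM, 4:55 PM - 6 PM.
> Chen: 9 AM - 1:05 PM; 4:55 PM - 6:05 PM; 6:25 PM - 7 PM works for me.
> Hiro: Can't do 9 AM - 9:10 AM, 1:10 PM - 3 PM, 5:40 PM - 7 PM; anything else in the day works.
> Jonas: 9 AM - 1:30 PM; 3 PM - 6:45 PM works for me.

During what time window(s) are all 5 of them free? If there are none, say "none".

Erik free: 09:00-11:00, 14:45-19:00.
Esperanza free: 09:20-13:00, 16:55-18:00.
Chen free: 09:00-13:05, 16:55-18:05, 18:25-19:00.
Hiro free: 09:10-13:10, 15:00-17:40 (invert busy blocks within the working day).
Jonas free: 09:00-13:30, 15:00-18:45.
Erik ∩ Esperanza: 09:20-11:00, 16:55-18:00.
Erik ∩ Esperanza ∩ Chen: 09:20-11:00, 16:55-18:00.
Erik ∩ Esperanza ∩ Chen ∩ Hiro: 09:20-11:00, 16:55-17:40.
Erik ∩ Esperanza ∩ Chen ∩ Hiro ∩ Jonas: 09:20-11:00, 16:55-17:40.
So the common availability across everyone is 09:20-11:00, 16:55-17:40.

09:20-11:00, 16:55-17:40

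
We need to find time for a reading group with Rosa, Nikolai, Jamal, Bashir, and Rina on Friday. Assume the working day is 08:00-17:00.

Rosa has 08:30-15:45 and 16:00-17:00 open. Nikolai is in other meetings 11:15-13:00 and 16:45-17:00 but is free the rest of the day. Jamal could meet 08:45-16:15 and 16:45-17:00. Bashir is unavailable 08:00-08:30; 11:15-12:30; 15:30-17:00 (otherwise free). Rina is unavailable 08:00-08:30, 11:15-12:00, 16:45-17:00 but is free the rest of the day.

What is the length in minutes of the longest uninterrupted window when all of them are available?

Rosa free: 08:30-15:45, 16:00-17:00.
Nikolai free: 08:00-11:15, 13:00-16:45 (invert busy blocks within the working day).
Jamal free: 08:45-16:15, 16:45-17:00.
Bashir free: 08:30-11:15, 12:30-15:30 (invert busy blocks within the working day).
Rina free: 08:30-11:15, 12:00-16:45 (invert busy blocks within the working day).
Rosa ∩ Nikolai: 08:30-11:15, 13:00-15:45, 16:00-16:45.
Rosa ∩ Nikolai ∩ Jamal: 08:45-11:15, 13:00-15:45, 16:00-16:15.
Rosa ∩ Nikolai ∩ Jamal ∩ Bashir: 08:45-11:15, 13:00-15:30.
Rosa ∩ Nikolai ∩ Jamal ∩ Bashir ∩ Rina: 08:45-11:15, 13:00-15:30.
The longest is 08:45-11:15 at 150 minutes.

150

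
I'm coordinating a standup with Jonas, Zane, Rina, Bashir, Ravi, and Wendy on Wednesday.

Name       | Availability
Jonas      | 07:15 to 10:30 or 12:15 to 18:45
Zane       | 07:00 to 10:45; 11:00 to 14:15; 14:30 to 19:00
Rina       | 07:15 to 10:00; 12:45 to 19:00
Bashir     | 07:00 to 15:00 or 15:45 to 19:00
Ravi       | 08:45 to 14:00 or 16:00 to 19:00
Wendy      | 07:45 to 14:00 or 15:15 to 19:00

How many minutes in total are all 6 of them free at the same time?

Jonas ∩ Zane: 07:15-10:30, 12:15-14:15, 14:30-18:45.
Jonas ∩ Zane ∩ Rina: 07:15-10:00, 12:45-14:15, 14:30-18:45.
Jonas ∩ Zane ∩ Rina ∩ Bashir: 07:15-10:00, 12:45-14:15, 14:30-15:00, 15:45-18:45.
Jonas ∩ Zane ∩ Rina ∩ Bashir ∩ Ravi: 08:45-10:00, 12:45-14:00, 16:00-18:45.
Jonas ∩ Zane ∩ Rina ∩ Bashir ∩ Ravi ∩ Wendy: 08:45-10:00, 12:45-14:00, 16:00-18:45.
Those are the intersection windows.
Summing the common windows: 75 + 75 + 165 = 315 minutes.

315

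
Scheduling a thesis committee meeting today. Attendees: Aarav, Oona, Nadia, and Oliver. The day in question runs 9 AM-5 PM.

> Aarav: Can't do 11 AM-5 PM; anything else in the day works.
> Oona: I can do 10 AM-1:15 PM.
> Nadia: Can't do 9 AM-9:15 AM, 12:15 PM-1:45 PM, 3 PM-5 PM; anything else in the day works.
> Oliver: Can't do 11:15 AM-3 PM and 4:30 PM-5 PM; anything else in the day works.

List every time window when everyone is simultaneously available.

Aarav free: 09:00-11:00 (invert busy blocks within the working day).
Oona free: 10:00-13:15.
Nadia free: 09:15-12:15, 13:45-15:00 (invert busy blocks within the working day).
Oliver free: 09:00-11:15, 15:00-16:30 (invert busy blocks within the working day).
Aarav ∩ Oona: 10:00-11:00.
Aarav ∩ Oona ∩ Nadia: 10:00-11:00.
Aarav ∩ Oona ∩ Nadia ∩ Oliver: 10:00-11:00.

10:00-11:00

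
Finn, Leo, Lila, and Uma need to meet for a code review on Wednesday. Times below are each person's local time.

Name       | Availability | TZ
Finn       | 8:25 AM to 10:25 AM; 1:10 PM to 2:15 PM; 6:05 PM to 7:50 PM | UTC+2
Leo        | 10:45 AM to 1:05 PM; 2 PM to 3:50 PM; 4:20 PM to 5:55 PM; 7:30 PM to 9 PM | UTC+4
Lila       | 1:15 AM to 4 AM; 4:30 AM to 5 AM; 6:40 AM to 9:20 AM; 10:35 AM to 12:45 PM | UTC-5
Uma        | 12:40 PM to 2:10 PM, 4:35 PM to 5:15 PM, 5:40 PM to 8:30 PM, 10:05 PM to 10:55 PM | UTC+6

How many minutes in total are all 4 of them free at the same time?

Finn in UTC: 06:25-08:25, 11:10-12:15, 16:05-17:50 (subtract 2h to convert from UTC+2).
Leo in UTC: 06:45-09:05, 10:00-11:50, 12:20-13:55, 15:30-17:00 (subtract 4h to convert from UTC+4).
Lila in UTC: 06:15-09:00, 09:30-10:00, 11:40-14:20, 15:35-17:45 (add 5h to convert from UTC-5).
Uma in UTC: 06:40-08:10, 10:35-11:15, 11:40-14:30, 16:05-16:55 (subtract 6h to convert from UTC+6).
Finn ∩ Leo: 06:45-08:25, 11:10-11:50, 16:05-17:00.
Finn ∩ Leo ∩ Lila: 06:45-08:25, 11:40-11:50, 16:05-17:00.
Finn ∩ Leo ∩ Lila ∩ Uma: 06:45-08:10, 11:40-11:50, 16:05-16:55.
So the common availability across everyone is 06:45-08:10, 11:40-11:50, 16:05-16:55.
Summing the common windows: 85 + 10 + 50 = 145 minutes.

145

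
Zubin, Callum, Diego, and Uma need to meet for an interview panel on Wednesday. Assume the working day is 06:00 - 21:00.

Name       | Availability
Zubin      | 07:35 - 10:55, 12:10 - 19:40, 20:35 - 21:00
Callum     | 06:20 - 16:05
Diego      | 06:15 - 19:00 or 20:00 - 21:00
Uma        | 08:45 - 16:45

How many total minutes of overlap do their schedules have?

365

Zubin ∩ Callum: 07:35-10:55, 12:10-16:05.
Zubin ∩ Callum ∩ Diego: 07:35-10:55, 12:10-16:05.
Zubin ∩ Callum ∩ Diego ∩ Uma: 08:45-10:55, 12:10-16:05.
Summing the common windows: 130 + 235 = 365 minutes.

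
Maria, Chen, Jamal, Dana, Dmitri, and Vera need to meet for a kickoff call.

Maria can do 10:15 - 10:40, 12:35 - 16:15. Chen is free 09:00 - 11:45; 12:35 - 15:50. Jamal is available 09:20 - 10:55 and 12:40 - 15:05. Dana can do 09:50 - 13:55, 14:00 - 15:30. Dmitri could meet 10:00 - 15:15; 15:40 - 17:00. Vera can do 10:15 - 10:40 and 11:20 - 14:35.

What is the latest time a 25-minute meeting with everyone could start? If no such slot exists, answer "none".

Maria ∩ Chen: 10:15-10:40, 12:35-15:50.
Maria ∩ Chen ∩ Jamal: 10:15-10:40, 12:40-15:05.
Maria ∩ Chen ∩ Jamal ∩ Dana: 10:15-10:40, 12:40-13:55, 14:00-15:05.
Maria ∩ Chen ∩ Jamal ∩ Dana ∩ Dmitri: 10:15-10:40, 12:40-13:55, 14:00-15:05.
Maria ∩ Chen ∩ Jamal ∩ Dana ∩ Dmitri ∩ Vera: 10:15-10:40, 12:40-13:55, 14:00-14:35.
The last common window of at least 25 minutes is 14:00-14:35; a 25-minute meeting can start as late as 14:10 and still end by 14:35.

14:10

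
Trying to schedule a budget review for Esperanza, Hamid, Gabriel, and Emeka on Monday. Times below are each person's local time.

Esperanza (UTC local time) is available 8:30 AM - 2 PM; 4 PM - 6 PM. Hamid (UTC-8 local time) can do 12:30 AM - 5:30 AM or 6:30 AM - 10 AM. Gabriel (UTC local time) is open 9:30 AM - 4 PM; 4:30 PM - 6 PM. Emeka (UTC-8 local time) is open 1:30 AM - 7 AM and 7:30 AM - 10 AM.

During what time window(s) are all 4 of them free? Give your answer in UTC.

09:30-13:30, 16:30-18:00

Esperanza in UTC: 08:30-14:00, 16:00-18:00.
Hamid in UTC: 08:30-13:30, 14:30-18:00 (add 8h to convert from UTC-8).
Gabriel in UTC: 09:30-16:00, 16:30-18:00.
Emeka in UTC: 09:30-15:00, 15:30-18:00 (add 8h to convert from UTC-8).
Esperanza ∩ Hamid: 08:30-13:30, 16:00-18:00.
Esperanza ∩ Hamid ∩ Gabriel: 09:30-13:30, 16:30-18:00.
Esperanza ∩ Hamid ∩ Gabriel ∩ Emeka: 09:30-13:30, 16:30-18:00.
So the common availability across everyone is 09:30-13:30, 16:30-18:00.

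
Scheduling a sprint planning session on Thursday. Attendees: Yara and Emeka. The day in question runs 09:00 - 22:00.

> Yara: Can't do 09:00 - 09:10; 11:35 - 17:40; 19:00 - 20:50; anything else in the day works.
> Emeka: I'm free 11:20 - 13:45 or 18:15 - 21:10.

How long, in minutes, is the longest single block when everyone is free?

Yara free: 09:10-11:35, 17:40-19:00, 20:50-22:00 (invert busy blocks within the working day).
Emeka free: 11:20-13:45, 18:15-21:10.
Yara ∩ Emeka: 11:20-11:35, 18:15-19:00, 20:50-21:10.
The longest is 18:15-19:00 at 45 minutes.

45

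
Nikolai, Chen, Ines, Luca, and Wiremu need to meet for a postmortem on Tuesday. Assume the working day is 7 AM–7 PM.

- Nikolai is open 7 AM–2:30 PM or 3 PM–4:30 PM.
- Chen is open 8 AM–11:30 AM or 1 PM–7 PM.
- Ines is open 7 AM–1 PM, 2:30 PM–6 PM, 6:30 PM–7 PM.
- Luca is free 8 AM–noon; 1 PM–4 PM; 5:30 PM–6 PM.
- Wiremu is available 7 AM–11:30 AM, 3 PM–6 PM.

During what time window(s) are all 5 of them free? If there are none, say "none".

Nikolai ∩ Chen: 08:00-11:30, 13:00-14:30, 15:00-16:30.
Nikolai ∩ Chen ∩ Ines: 08:00-11:30, 15:00-16:30.
Nikolai ∩ Chen ∩ Ines ∩ Luca: 08:00-11:30, 15:00-16:00.
Nikolai ∩ Chen ∩ Ines ∩ Luca ∩ Wiremu: 08:00-11:30, 15:00-16:00.

08:00-11:30, 15:00-16:00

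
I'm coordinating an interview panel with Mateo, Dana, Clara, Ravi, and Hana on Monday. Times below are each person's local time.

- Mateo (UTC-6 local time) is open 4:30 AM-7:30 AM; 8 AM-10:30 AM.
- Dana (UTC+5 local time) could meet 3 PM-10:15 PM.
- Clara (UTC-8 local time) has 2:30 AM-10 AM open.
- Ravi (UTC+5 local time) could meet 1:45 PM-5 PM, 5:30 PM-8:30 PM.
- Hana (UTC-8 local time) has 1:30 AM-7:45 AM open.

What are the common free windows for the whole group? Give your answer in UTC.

10:30-12:00, 12:30-13:30, 14:00-15:30

Mateo in UTC: 10:30-13:30, 14:00-16:30 (add 6h to convert from UTC-6).
Dana in UTC: 10:00-17:15 (subtract 5h to convert from UTC+5).
Clara in UTC: 10:30-18:00 (add 8h to convert from UTC-8).
Ravi in UTC: 08:45-12:00, 12:30-15:30 (subtract 5h to convert from UTC+5).
Hana in UTC: 09:30-15:45 (add 8h to convert from UTC-8).
Mateo ∩ Dana: 10:30-13:30, 14:00-16:30.
Mateo ∩ Dana ∩ Clara: 10:30-13:30, 14:00-16:30.
Mateo ∩ Dana ∩ Clara ∩ Ravi: 10:30-12:00, 12:30-13:30, 14:00-15:30.
Mateo ∩ Dana ∩ Clara ∩ Ravi ∩ Hana: 10:30-12:00, 12:30-13:30, 14:00-15:30.
Those are the intersection windows.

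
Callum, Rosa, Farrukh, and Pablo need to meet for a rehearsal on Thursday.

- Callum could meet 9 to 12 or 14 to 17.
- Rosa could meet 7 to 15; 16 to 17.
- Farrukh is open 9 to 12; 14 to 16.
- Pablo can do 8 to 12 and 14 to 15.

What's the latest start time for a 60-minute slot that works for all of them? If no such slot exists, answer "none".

14:00

Callum ∩ Rosa: 09:00-12:00, 14:00-15:00, 16:00-17:00.
Callum ∩ Rosa ∩ Farrukh: 09:00-12:00, 14:00-15:00.
Callum ∩ Rosa ∩ Farrukh ∩ Pablo: 09:00-12:00, 14:00-15:00.
The last common window of at least 60 minutes is 14:00-15:00; a 60-minute meeting can start as late as 14:00 and still end by 15:00.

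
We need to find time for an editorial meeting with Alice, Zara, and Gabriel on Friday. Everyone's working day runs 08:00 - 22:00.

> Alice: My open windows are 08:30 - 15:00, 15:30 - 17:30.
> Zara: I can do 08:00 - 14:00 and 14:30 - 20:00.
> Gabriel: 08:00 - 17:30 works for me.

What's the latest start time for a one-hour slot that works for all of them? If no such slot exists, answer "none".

Alice ∩ Zara: 08:30-14:00, 14:30-15:00, 15:30-17:30.
Alice ∩ Zara ∩ Gabriel: 08:30-14:00, 14:30-15:00, 15:30-17:30.
Those are the intersection windows.
The last common window of at least 60 minutes is 15:30-17:30; a 60-minute meeting can start as late as 16:30 and still end by 17:30.

16:30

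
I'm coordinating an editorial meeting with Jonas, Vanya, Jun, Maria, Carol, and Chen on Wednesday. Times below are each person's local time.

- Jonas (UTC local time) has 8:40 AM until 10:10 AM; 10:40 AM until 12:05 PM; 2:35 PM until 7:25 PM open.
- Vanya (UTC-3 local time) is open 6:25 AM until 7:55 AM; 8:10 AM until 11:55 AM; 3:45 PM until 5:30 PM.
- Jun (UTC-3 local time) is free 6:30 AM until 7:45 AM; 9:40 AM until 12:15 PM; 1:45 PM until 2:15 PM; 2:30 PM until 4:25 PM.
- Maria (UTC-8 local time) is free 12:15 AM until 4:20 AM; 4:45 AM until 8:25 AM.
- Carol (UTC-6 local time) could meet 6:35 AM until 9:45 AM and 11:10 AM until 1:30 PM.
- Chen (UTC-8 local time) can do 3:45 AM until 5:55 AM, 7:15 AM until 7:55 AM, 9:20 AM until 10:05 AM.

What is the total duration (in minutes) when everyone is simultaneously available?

Jonas in UTC: 08:40-10:10, 10:40-12:05, 14:35-19:25.
Vanya in UTC: 09:25-10:55, 11:10-14:55, 18:45-20:30 (add 3h to convert from UTC-3).
Jun in UTC: 09:30-10:45, 12:40-15:15, 16:45-17:15, 17:30-19:25 (add 3h to convert from UTC-3).
Maria in UTC: 08:15-12:20, 12:45-16:25 (add 8h to convert from UTC-8).
Carol in UTC: 12:35-15:45, 17:10-19:30 (add 6h to convert from UTC-6).
Chen in UTC: 11:45-13:55, 15:15-15:55, 17:20-18:05 (add 8h to convert from UTC-8).
Jonas ∩ Vanya: 09:25-10:10, 10:40-10:55, 11:10-12:05, 14:35-14:55, 18:45-19:25.
Jonas ∩ Vanya ∩ Jun: 09:30-10:10, 10:40-10:45, 14:35-14:55, 18:45-19:25.
Jonas ∩ Vanya ∩ Jun ∩ Maria: 09:30-10:10, 10:40-10:45, 14:35-14:55.
Jonas ∩ Vanya ∩ Jun ∩ Maria ∩ Carol: 14:35-14:55.
Jonas ∩ Vanya ∩ Jun ∩ Maria ∩ Carol ∩ Chen: ∅.
There is no time when everyone is free.
There is no common window, so the total is 0 minutes.

0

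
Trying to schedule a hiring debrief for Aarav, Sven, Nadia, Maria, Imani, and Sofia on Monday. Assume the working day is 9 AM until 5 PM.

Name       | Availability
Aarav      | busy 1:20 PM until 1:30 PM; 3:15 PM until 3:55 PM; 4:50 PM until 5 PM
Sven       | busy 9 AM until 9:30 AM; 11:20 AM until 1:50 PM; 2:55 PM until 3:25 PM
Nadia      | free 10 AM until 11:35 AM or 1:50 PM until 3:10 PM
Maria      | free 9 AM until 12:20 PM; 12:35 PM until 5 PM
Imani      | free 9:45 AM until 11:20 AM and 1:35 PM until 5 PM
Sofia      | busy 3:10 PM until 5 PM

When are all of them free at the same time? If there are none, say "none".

10:00-11:20, 13:50-14:55

Aarav free: 09:00-13:20, 13:30-15:15, 15:55-16:50 (invert busy blocks within the working day).
Sven free: 09:30-11:20, 13:50-14:55, 15:25-17:00 (invert busy blocks within the working day).
Nadia free: 10:00-11:35, 13:50-15:10.
Maria free: 09:00-12:20, 12:35-17:00.
Imani free: 09:45-11:20, 13:35-17:00.
Sofia free: 09:00-15:10 (invert busy blocks within the working day).
Aarav ∩ Sven: 09:30-11:20, 13:50-14:55, 15:55-16:50.
Aarav ∩ Sven ∩ Nadia: 10:00-11:20, 13:50-14:55.
Aarav ∩ Sven ∩ Nadia ∩ Maria: 10:00-11:20, 13:50-14:55.
Aarav ∩ Sven ∩ Nadia ∩ Maria ∩ Imani: 10:00-11:20, 13:50-14:55.
Aarav ∩ Sven ∩ Nadia ∩ Maria ∩ Imani ∩ Sofia: 10:00-11:20, 13:50-14:55.
Those are the intersection windows.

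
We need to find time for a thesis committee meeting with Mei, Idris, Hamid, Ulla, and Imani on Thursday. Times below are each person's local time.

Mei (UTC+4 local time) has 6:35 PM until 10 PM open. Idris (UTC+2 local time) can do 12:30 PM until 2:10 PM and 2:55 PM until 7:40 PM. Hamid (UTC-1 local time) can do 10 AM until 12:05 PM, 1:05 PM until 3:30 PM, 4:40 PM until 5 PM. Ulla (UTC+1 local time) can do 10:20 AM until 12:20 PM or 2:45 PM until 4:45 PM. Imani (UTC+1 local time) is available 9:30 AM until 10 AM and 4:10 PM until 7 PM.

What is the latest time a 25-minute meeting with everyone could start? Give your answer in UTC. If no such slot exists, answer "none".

Mei in UTC: 14:35-18:00 (subtract 4h to convert from UTC+4).
Idris in UTC: 10:30-12:10, 12:55-17:40 (subtract 2h to convert from UTC+2).
Hamid in UTC: 11:00-13:05, 14:05-16:30, 17:40-18:00 (add 1h to convert from UTC-1).
Ulla in UTC: 09:20-11:20, 13:45-15:45 (subtract 1h to convert from UTC+1).
Imani in UTC: 08:30-09:00, 15:10-18:00 (subtract 1h to convert from UTC+1).
Mei ∩ Idris: 14:35-17:40.
Mei ∩ Idris ∩ Hamid: 14:35-16:30.
Mei ∩ Idris ∩ Hamid ∩ Ulla: 14:35-15:45.
Mei ∩ Idris ∩ Hamid ∩ Ulla ∩ Imani: 15:10-15:45.
The last common window of at least 25 minutes is 15:10-15:45; a 25-minute meeting can start as late as 15:20 and still end by 15:45.

15:20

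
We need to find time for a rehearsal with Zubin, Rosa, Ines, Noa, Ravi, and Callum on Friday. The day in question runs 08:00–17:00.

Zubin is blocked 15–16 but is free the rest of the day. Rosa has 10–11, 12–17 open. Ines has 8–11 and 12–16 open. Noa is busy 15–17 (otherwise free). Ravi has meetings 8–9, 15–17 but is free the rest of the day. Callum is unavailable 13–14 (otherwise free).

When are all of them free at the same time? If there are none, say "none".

10:00-11:00, 12:00-13:00, 14:00-15:00

Zubin free: 08:00-15:00, 16:00-17:00 (invert busy blocks within the working day).
Rosa free: 10:00-11:00, 12:00-17:00.
Ines free: 08:00-11:00, 12:00-16:00.
Noa free: 08:00-15:00 (invert busy blocks within the working day).
Ravi free: 09:00-15:00 (invert busy blocks within the working day).
Callum free: 08:00-13:00, 14:00-17:00 (invert busy blocks within the working day).
Zubin ∩ Rosa: 10:00-11:00, 12:00-15:00, 16:00-17:00.
Zubin ∩ Rosa ∩ Ines: 10:00-11:00, 12:00-15:00.
Zubin ∩ Rosa ∩ Ines ∩ Noa: 10:00-11:00, 12:00-15:00.
Zubin ∩ Rosa ∩ Ines ∩ Noa ∩ Ravi: 10:00-11:00, 12:00-15:00.
Zubin ∩ Rosa ∩ Ines ∩ Noa ∩ Ravi ∩ Callum: 10:00-11:00, 12:00-13:00, 14:00-15:00.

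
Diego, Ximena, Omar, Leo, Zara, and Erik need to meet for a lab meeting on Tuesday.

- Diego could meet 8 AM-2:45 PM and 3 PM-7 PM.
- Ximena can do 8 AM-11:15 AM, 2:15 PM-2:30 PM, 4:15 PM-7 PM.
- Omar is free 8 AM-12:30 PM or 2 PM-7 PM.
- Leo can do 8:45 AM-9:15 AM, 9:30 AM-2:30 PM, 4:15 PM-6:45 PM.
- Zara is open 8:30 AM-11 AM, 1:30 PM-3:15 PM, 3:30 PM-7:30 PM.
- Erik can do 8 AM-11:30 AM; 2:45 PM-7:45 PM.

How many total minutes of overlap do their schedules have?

Diego ∩ Ximena: 08:00-11:15, 14:15-14:30, 16:15-19:00.
Diego ∩ Ximena ∩ Omar: 08:00-11:15, 14:15-14:30, 16:15-19:00.
Diego ∩ Ximena ∩ Omar ∩ Leo: 08:45-09:15, 09:30-11:15, 14:15-14:30, 16:15-18:45.
Diego ∩ Ximena ∩ Omar ∩ Leo ∩ Zara: 08:45-09:15, 09:30-11:00, 14:15-14:30, 16:15-18:45.
Diego ∩ Ximena ∩ Omar ∩ Leo ∩ Zara ∩ Erik: 08:45-09:15, 09:30-11:00, 16:15-18:45.
So the common availability across everyone is 08:45-09:15, 09:30-11:00, 16:15-18:45.
Summing the common windows: 30 + 90 + 150 = 270 minutes.

270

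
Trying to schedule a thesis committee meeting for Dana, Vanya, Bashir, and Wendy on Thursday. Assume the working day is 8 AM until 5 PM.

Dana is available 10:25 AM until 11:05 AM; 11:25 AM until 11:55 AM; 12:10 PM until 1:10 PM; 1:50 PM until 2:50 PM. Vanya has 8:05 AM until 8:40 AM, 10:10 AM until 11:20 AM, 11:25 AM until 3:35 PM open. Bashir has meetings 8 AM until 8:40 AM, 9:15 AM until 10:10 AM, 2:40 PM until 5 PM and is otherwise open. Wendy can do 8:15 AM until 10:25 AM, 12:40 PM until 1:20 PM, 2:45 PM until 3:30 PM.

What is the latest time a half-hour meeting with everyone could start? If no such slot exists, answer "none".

12:40

Dana free: 10:25-11:05, 11:25-11:55, 12:10-13:10, 13:50-14:50.
Vanya free: 08:05-08:40, 10:10-11:20, 11:25-15:35.
Bashir free: 08:40-09:15, 10:10-14:40 (invert busy blocks within the working day).
Wendy free: 08:15-10:25, 12:40-13:20, 14:45-15:30.
Dana ∩ Vanya: 10:25-11:05, 11:25-11:55, 12:10-13:10, 13:50-14:50.
Dana ∩ Vanya ∩ Bashir: 10:25-11:05, 11:25-11:55, 12:10-13:10, 13:50-14:40.
Dana ∩ Vanya ∩ Bashir ∩ Wendy: 12:40-13:10.
So the common availability across everyone is 12:40-13:10.
The last common window of at least 30 minutes is 12:40-13:10; a 30-minute meeting can start as late as 12:40 and still end by 13:10.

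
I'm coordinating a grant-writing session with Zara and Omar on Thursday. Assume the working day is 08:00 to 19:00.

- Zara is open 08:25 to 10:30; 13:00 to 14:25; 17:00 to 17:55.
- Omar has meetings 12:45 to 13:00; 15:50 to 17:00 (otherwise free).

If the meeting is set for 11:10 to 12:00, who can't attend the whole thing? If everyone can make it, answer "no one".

Zara

Zara free: 08:25-10:30, 13:00-14:25, 17:00-17:55.
Omar free: 08:00-12:45, 13:00-15:50, 17:00-19:00 (invert busy blocks within the working day).
Zara: not fully free for 11:10-12:00. Omar: free for 11:10-12:00.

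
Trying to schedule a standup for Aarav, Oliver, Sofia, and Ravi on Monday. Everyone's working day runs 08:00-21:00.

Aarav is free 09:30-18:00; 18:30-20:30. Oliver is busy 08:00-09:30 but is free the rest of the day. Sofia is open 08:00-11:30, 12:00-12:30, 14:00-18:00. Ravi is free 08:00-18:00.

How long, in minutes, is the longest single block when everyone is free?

240

Aarav free: 09:30-18:00, 18:30-20:30.
Oliver free: 09:30-21:00 (invert busy blocks within the working day).
Sofia free: 08:00-11:30, 12:00-12:30, 14:00-18:00.
Ravi free: 08:00-18:00.
Aarav ∩ Oliver: 09:30-18:00, 18:30-20:30.
Aarav ∩ Oliver ∩ Sofia: 09:30-11:30, 12:00-12:30, 14:00-18:00.
Aarav ∩ Oliver ∩ Sofia ∩ Ravi: 09:30-11:30, 12:00-12:30, 14:00-18:00.
The longest is 14:00-18:00 at 240 minutes.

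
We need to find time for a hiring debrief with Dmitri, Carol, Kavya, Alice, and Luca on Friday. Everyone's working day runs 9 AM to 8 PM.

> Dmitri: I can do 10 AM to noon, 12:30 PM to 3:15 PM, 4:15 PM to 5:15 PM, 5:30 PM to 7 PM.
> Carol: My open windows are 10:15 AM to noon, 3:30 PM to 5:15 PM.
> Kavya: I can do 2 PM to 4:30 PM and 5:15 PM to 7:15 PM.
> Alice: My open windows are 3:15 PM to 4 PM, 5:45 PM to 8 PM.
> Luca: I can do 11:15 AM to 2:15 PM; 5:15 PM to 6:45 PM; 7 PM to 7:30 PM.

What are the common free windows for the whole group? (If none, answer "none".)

Dmitri ∩ Carol: 10:15-12:00, 16:15-17:15.
Dmitri ∩ Carol ∩ Kavya: 16:15-16:30.
Dmitri ∩ Carol ∩ Kavya ∩ Alice: ∅.
Dmitri ∩ Carol ∩ Kavya ∩ Alice ∩ Luca: ∅.
There is no time when everyone is free.

none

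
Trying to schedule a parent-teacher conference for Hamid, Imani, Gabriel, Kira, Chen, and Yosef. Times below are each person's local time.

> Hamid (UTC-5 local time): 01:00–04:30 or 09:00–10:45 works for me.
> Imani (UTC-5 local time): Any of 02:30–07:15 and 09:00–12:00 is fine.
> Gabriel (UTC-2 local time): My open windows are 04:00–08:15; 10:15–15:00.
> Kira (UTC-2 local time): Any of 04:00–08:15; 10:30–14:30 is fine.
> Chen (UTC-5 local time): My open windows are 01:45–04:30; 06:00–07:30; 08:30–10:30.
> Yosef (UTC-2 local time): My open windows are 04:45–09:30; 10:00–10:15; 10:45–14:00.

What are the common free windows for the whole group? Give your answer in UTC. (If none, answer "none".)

07:30-09:30, 14:00-15:30

Hamid in UTC: 06:00-09:30, 14:00-15:45 (add 5h to convert from UTC-5).
Imani in UTC: 07:30-12:15, 14:00-17:00 (add 5h to convert from UTC-5).
Gabriel in UTC: 06:00-10:15, 12:15-17:00 (add 2h to convert from UTC-2).
Kira in UTC: 06:00-10:15, 12:30-16:30 (add 2h to convert from UTC-2).
Chen in UTC: 06:45-09:30, 11:00-12:30, 13:30-15:30 (add 5h to convert from UTC-5).
Yosef in UTC: 06:45-11:30, 12:00-12:15, 12:45-16:00 (add 2h to convert from UTC-2).
Hamid ∩ Imani: 07:30-09:30, 14:00-15:45.
Hamid ∩ Imani ∩ Gabriel: 07:30-09:30, 14:00-15:45.
Hamid ∩ Imani ∩ Gabriel ∩ Kira: 07:30-09:30, 14:00-15:45.
Hamid ∩ Imani ∩ Gabriel ∩ Kira ∩ Chen: 07:30-09:30, 14:00-15:30.
Hamid ∩ Imani ∩ Gabriel ∩ Kira ∩ Chen ∩ Yosef: 07:30-09:30, 14:00-15:30.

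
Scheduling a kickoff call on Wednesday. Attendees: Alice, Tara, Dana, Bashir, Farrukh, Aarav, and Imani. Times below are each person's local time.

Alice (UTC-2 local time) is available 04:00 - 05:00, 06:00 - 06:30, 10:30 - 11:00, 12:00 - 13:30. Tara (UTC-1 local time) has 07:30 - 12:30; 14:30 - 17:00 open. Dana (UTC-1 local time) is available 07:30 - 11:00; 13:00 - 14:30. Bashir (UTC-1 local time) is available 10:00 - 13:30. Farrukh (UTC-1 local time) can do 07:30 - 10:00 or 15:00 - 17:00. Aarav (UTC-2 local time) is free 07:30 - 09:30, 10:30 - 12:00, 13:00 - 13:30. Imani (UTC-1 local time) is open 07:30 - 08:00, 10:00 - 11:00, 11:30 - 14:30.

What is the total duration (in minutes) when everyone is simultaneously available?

0

Alice in UTC: 06:00-07:00, 08:00-08:30, 12:30-13:00, 14:00-15:30 (add 2h to convert from UTC-2).
Tara in UTC: 08:30-13:30, 15:30-18:00 (add 1h to convert from UTC-1).
Dana in UTC: 08:30-12:00, 14:00-15:30 (add 1h to convert from UTC-1).
Bashir in UTC: 11:00-14:30 (add 1h to convert from UTC-1).
Farrukh in UTC: 08:30-11:00, 16:00-18:00 (add 1h to convert from UTC-1).
Aarav in UTC: 09:30-11:30, 12:30-14:00, 15:00-15:30 (add 2h to convert from UTC-2).
Imani in UTC: 08:30-09:00, 11:00-12:00, 12:30-15:30 (add 1h to convert from UTC-1).
Alice ∩ Tara: 12:30-13:00.
Alice ∩ Tara ∩ Dana: ∅.
Alice ∩ Tara ∩ Dana ∩ Bashir: ∅.
Alice ∩ Tara ∩ Dana ∩ Bashir ∩ Farrukh: ∅.
Alice ∩ Tara ∩ Dana ∩ Bashir ∩ Farrukh ∩ Aarav: ∅.
Alice ∩ Tara ∩ Dana ∩ Bashir ∩ Farrukh ∩ Aarav ∩ Imani: ∅.
There is no time when everyone is free.
There is no common window, so the total is 0 minutes.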